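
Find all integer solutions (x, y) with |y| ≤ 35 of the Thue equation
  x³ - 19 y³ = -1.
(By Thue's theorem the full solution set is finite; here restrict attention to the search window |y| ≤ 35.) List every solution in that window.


The equation is x³ - 19y³ = -1. For fixed y, x³ = 19·y³ − 1, so a solution requires the RHS to be a perfect cube.
Strategy: iterate y from -35 to 35, compute RHS = 19·y³ − 1, and check whether it is a (positive or negative) perfect cube.
Check small values of y:
  y = 0: RHS = -1 = (-1)³ ⇒ x = -1 works.
  y = 1: RHS = 18 is not a perfect cube.
  y = -1: RHS = -20 is not a perfect cube.
  y = 2: RHS = 151 is not a perfect cube.
  y = -2: RHS = -153 is not a perfect cube.
  y = 3: RHS = 512 = (8)³ ⇒ x = 8 works.
  y = -3: RHS = -514 is not a perfect cube.
Continuing the search up to |y| = 35 finds no further solutions beyond those listed.
Collected solutions: (-1, 0), (8, 3).

Solutions (with |y| ≤ 35): (-1, 0), (8, 3).


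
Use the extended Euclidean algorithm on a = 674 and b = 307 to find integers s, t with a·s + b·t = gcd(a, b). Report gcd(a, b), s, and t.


Euclidean algorithm on (674, 307) — divide until remainder is 0:
  674 = 2 · 307 + 60
  307 = 5 · 60 + 7
  60 = 8 · 7 + 4
  7 = 1 · 4 + 3
  4 = 1 · 3 + 1
  3 = 3 · 1 + 0
gcd(674, 307) = 1.
Track Bezout coefficients alongside the remainders: start with r₀ = 674 = a·1 + b·0 (s = 1, t = 0) and r₁ = 307 = a·0 + b·1 (s = 0, t = 1); each new remainder r_{k+1} = r_{k-1} − q_k·r_k inherits s_{k+1} = s_{k-1} − q_k·s_k, t_{k+1} = t_{k-1} − q_k·t_k, so r_k = a·s_k + b·t_k at every step:
  q = 2: r = 60, s = 1 − 2·0 = 1, t = 0 − 2·1 = -2  (check: 674·1 + 307·(-2) = 60)
  q = 5: r = 7, s = 0 − 5·1 = -5, t = 1 − 5·(-2) = 11  (check: 674·(-5) + 307·11 = 7)
  q = 8: r = 4, s = 1 − 8·(-5) = 41, t = -2 − 8·11 = -90  (check: 674·41 + 307·(-90) = 4)
  q = 1: r = 3, s = -5 − 1·41 = -46, t = 11 − 1·(-90) = 101  (check: 674·(-46) + 307·101 = 3)
  q = 1: r = 1, s = 41 − 1·(-46) = 87, t = -90 − 1·101 = -191  (check: 674·87 + 307·(-191) = 1)
The row with r = 1 (the gcd) gives the Bezout coefficients s = 87, t = -191.
Result: 674 · (87) + 307 · (-191) = 1.

gcd(674, 307) = 1; s = 87, t = -191 (check: 674·87 + 307·(-191) = 1).


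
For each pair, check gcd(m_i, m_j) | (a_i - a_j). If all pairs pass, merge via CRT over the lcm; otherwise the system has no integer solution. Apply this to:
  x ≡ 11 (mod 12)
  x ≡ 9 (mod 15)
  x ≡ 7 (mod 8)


Moduli 12, 15, 8 are not pairwise coprime, so CRT works modulo lcm(m_i) when all pairwise compatibility conditions hold.
Pairwise compatibility: gcd(m_i, m_j) must divide a_i - a_j for every pair.
Merge one congruence at a time:
  Start: x ≡ 11 (mod 12).
  Combine with x ≡ 9 (mod 15): gcd(12, 15) = 3, and 9 - 11 = -2 is NOT divisible by 3.
    ⇒ system is inconsistent (no integer solution).

No solution (the system is inconsistent).


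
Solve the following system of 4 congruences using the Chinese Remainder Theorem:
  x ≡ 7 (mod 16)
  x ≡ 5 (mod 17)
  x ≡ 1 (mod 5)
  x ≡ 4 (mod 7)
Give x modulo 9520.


Product of moduli M = 16 · 17 · 5 · 7 = 9520.
Merge one congruence at a time:
  Start: x ≡ 7 (mod 16).
  Combine with x ≡ 5 (mod 17); new modulus lcm = 272.
    Write x = 7 + 16·t and substitute into x ≡ 5 (mod 17): 16·t ≡ 5 − 7 = -2 (mod 17).
    Reduce coefficients mod 17: 16·t ≡ 15 (mod 17).
    The inverse of 16 mod 17 is 16 (since 16·16 = 256 = 15·17 + 1), so t ≡ 16·15 = 240 ≡ 2 (mod 17).
    Then x = 7 + 16·2 = 39, valid modulo lcm(16, 17) = 272: x ≡ 39 (mod 272).
  Combine with x ≡ 1 (mod 5); new modulus lcm = 1360.
    Write x = 39 + 272·t and substitute into x ≡ 1 (mod 5): 272·t ≡ 1 − 39 = -38 (mod 5).
    Reduce coefficients mod 5: 2·t ≡ 2 (mod 5).
    The inverse of 2 mod 5 is 3 (since 2·3 = 6 = 1·5 + 1), so t ≡ 3·2 = 6 ≡ 1 (mod 5).
    Then x = 39 + 272·1 = 311, valid modulo lcm(272, 5) = 1360: x ≡ 311 (mod 1360).
  Combine with x ≡ 4 (mod 7); new modulus lcm = 9520.
    Write x = 311 + 1360·t and substitute into x ≡ 4 (mod 7): 1360·t ≡ 4 − 311 = -307 (mod 7).
    Reduce coefficients mod 7: 2·t ≡ 1 (mod 7).
    The inverse of 2 mod 7 is 4 (since 2·4 = 8 = 1·7 + 1), so t ≡ 4·1 = 4 ≡ 4 (mod 7).
    Then x = 311 + 1360·4 = 5751, valid modulo lcm(1360, 7) = 9520: x ≡ 5751 (mod 9520).
Verify against each original: 5751 mod 16 = 7, 5751 mod 17 = 5, 5751 mod 5 = 1, 5751 mod 7 = 4.

x ≡ 5751 (mod 9520).


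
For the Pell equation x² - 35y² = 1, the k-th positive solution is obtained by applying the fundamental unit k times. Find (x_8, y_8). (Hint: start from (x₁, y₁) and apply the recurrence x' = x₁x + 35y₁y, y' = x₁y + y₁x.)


Step 1: Find the fundamental solution (x₁, y₁) of x² - 35y² = 1.
  Expand √35 as a continued fraction. a₀ = ⌊√35⌋ = 5; iterate m_{k+1} = d_k·a_k − m_k, d_{k+1} = (35 − m_{k+1}²)/d_k, a_{k+1} = ⌊(a₀ + m_{k+1})/d_{k+1}⌋ (starting m₀ = 0, d₀ = 1), with convergents p_k = a_k·p_{k-1} + p_{k-2}, q_k = a_k·q_{k-1} + q_{k-2} (p₋₁ = 1, q₋₁ = 0):
  k = 0: a₀ = 5; p₀/q₀ = 5/1; p₀² − 35·q₀² = 25 − 35 = -10.
  k = 1: m = 5, d = 10, a = ⌊(5 + 5)/10⌋ = 1; p/q = (1·5 + 1)/(1·1 + 0) = 6/1; p² − 35·q² = 36 − 35 = 1.
  The first convergent with p² − 35·q² = 1 gives the fundamental solution (x₁, y₁) = (6, 1).
Step 2: Apply the recurrence (x_{n+1}, y_{n+1}) = (x₁x_n + 35y₁y_n, x₁y_n + y₁x_n) repeatedly.
  From (x_1, y_1) = (6, 1): x_2 = 6·6 + 35·1·1 = 71; y_2 = 6·1 + 1·6 = 12.
  From (x_2, y_2) = (71, 12): x_3 = 6·71 + 35·1·12 = 846; y_3 = 6·12 + 1·71 = 143.
  From (x_3, y_3) = (846, 143): x_4 = 6·846 + 35·1·143 = 10081; y_4 = 6·143 + 1·846 = 1704.
  From (x_4, y_4) = (10081, 1704): x_5 = 6·10081 + 35·1·1704 = 120126; y_5 = 6·1704 + 1·10081 = 20305.
  From (x_5, y_5) = (120126, 20305): x_6 = 6·120126 + 35·1·20305 = 1431431; y_6 = 6·20305 + 1·120126 = 241956.
  From (x_6, y_6) = (1431431, 241956): x_7 = 6·1431431 + 35·1·241956 = 17057046; y_7 = 6·241956 + 1·1431431 = 2883167.
  From (x_7, y_7) = (17057046, 2883167): x_8 = 6·17057046 + 35·1·2883167 = 203253121; y_8 = 6·2883167 + 1·17057046 = 34356048.
Step 3: Verify x_8² - 35·y_8² = 41311831196240641 - 41311831196240640 = 1 (should be 1). ✓

(x_1, y_1) = (6, 1); (x_8, y_8) = (203253121, 34356048).


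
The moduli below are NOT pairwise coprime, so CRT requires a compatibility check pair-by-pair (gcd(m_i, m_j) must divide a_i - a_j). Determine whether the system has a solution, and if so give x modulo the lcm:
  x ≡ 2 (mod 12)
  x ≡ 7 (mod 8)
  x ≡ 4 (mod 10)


Moduli 12, 8, 10 are not pairwise coprime, so CRT works modulo lcm(m_i) when all pairwise compatibility conditions hold.
Pairwise compatibility: gcd(m_i, m_j) must divide a_i - a_j for every pair.
Merge one congruence at a time:
  Start: x ≡ 2 (mod 12).
  Combine with x ≡ 7 (mod 8): gcd(12, 8) = 4, and 7 - 2 = 5 is NOT divisible by 4.
    ⇒ system is inconsistent (no integer solution).

No solution (the system is inconsistent).


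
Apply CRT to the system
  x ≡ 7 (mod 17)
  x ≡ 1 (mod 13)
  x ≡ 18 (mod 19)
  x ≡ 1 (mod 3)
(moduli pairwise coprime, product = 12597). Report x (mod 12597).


Product of moduli M = 17 · 13 · 19 · 3 = 12597.
Merge one congruence at a time:
  Start: x ≡ 7 (mod 17).
  Combine with x ≡ 1 (mod 13); new modulus lcm = 221.
    Write x = 7 + 17·t and substitute into x ≡ 1 (mod 13): 17·t ≡ 1 − 7 = -6 (mod 13).
    Reduce coefficients mod 13: 4·t ≡ 7 (mod 13).
    The inverse of 4 mod 13 is 10 (since 4·10 = 40 = 3·13 + 1), so t ≡ 10·7 = 70 ≡ 5 (mod 13).
    Then x = 7 + 17·5 = 92, valid modulo lcm(17, 13) = 221: x ≡ 92 (mod 221).
  Combine with x ≡ 18 (mod 19); new modulus lcm = 4199.
    Write x = 92 + 221·t and substitute into x ≡ 18 (mod 19): 221·t ≡ 18 − 92 = -74 (mod 19).
    Reduce coefficients mod 19: 12·t ≡ 2 (mod 19).
    The inverse of 12 mod 19 is 8 (since 12·8 = 96 = 5·19 + 1), so t ≡ 8·2 = 16 ≡ 16 (mod 19).
    Then x = 92 + 221·16 = 3628, valid modulo lcm(221, 19) = 4199: x ≡ 3628 (mod 4199).
  Combine with x ≡ 1 (mod 3); new modulus lcm = 12597.
    Write x = 3628 + 4199·t and substitute into x ≡ 1 (mod 3): 4199·t ≡ 1 − 3628 = -3627 (mod 3).
    Reduce coefficients mod 3: 2·t ≡ 0 (mod 3).
    The inverse of 2 mod 3 is 2 (since 2·2 = 4 = 1·3 + 1), so t ≡ 2·0 = 0 ≡ 0 (mod 3).
    Then x = 3628 + 4199·0 = 3628, valid modulo lcm(4199, 3) = 12597: x ≡ 3628 (mod 12597).
Verify against each original: 3628 mod 17 = 7, 3628 mod 13 = 1, 3628 mod 19 = 18, 3628 mod 3 = 1.

x ≡ 3628 (mod 12597).


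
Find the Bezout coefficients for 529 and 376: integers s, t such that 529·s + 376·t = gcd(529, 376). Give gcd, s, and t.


Euclidean algorithm on (529, 376) — divide until remainder is 0:
  529 = 1 · 376 + 153
  376 = 2 · 153 + 70
  153 = 2 · 70 + 13
  70 = 5 · 13 + 5
  13 = 2 · 5 + 3
  5 = 1 · 3 + 2
  3 = 1 · 2 + 1
  2 = 2 · 1 + 0
gcd(529, 376) = 1.
Track Bezout coefficients alongside the remainders: start with r₀ = 529 = a·1 + b·0 (s = 1, t = 0) and r₁ = 376 = a·0 + b·1 (s = 0, t = 1); each new remainder r_{k+1} = r_{k-1} − q_k·r_k inherits s_{k+1} = s_{k-1} − q_k·s_k, t_{k+1} = t_{k-1} − q_k·t_k, so r_k = a·s_k + b·t_k at every step:
  q = 1: r = 153, s = 1 − 1·0 = 1, t = 0 − 1·1 = -1  (check: 529·1 + 376·(-1) = 153)
  q = 2: r = 70, s = 0 − 2·1 = -2, t = 1 − 2·(-1) = 3  (check: 529·(-2) + 376·3 = 70)
  q = 2: r = 13, s = 1 − 2·(-2) = 5, t = -1 − 2·3 = -7  (check: 529·5 + 376·(-7) = 13)
  q = 5: r = 5, s = -2 − 5·5 = -27, t = 3 − 5·(-7) = 38  (check: 529·(-27) + 376·38 = 5)
  q = 2: r = 3, s = 5 − 2·(-27) = 59, t = -7 − 2·38 = -83  (check: 529·59 + 376·(-83) = 3)
  q = 1: r = 2, s = -27 − 1·59 = -86, t = 38 − 1·(-83) = 121  (check: 529·(-86) + 376·121 = 2)
  q = 1: r = 1, s = 59 − 1·(-86) = 145, t = -83 − 1·121 = -204  (check: 529·145 + 376·(-204) = 1)
The row with r = 1 (the gcd) gives the Bezout coefficients s = 145, t = -204.
Result: 529 · (145) + 376 · (-204) = 1.

gcd(529, 376) = 1; s = 145, t = -204 (check: 529·145 + 376·(-204) = 1).


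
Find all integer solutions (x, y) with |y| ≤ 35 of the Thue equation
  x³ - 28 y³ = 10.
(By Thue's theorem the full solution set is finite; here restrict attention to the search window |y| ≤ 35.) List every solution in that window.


The equation is x³ - 28y³ = 10. For fixed y, x³ = 28·y³ + 10, so a solution requires the RHS to be a perfect cube.
Strategy: iterate y from -35 to 35, compute RHS = 28·y³ + 10, and check whether it is a (positive or negative) perfect cube.
Check small values of y:
  y = 0: RHS = 10 is not a perfect cube.
  y = 1: RHS = 38 is not a perfect cube.
  y = -1: RHS = -18 is not a perfect cube.
  y = 2: RHS = 234 is not a perfect cube.
  y = -2: RHS = -214 is not a perfect cube.
  y = 3: RHS = 766 is not a perfect cube.
  y = -3: RHS = -746 is not a perfect cube.
Continuing the search up to |y| = 35 finds no solutions either.
No (x, y) in the scanned range satisfies the equation.

No integer solutions with |y| ≤ 35.


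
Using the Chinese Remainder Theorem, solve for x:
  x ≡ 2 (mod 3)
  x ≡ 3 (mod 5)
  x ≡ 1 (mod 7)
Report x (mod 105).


Moduli 3, 5, 7 are pairwise coprime; by CRT there is a unique solution modulo M = 3 · 5 · 7 = 105.
Solve pairwise, accumulating the modulus:
  Start with x ≡ 2 (mod 3).
  Combine with x ≡ 3 (mod 5): since gcd(3, 5) = 1, we get a unique residue mod 15.
    Write x = 2 + 3·t and substitute into x ≡ 3 (mod 5): 3·t ≡ 3 − 2 = 1 (mod 5).
    The inverse of 3 mod 5 is 2 (since 3·2 = 6 = 1·5 + 1), so t ≡ 2·1 = 2 ≡ 2 (mod 5).
    Then x = 2 + 3·2 = 8, valid modulo lcm(3, 5) = 15: x ≡ 8 (mod 15).
  Combine with x ≡ 1 (mod 7): since gcd(15, 7) = 1, we get a unique residue mod 105.
    Write x = 8 + 15·t and substitute into x ≡ 1 (mod 7): 15·t ≡ 1 − 8 = -7 (mod 7).
    Reduce coefficients mod 7: 1·t ≡ 0 (mod 7).
    So t ≡ 0 (mod 7).
    Then x = 8 + 15·0 = 8, valid modulo lcm(15, 7) = 105: x ≡ 8 (mod 105).
Verify: 8 mod 3 = 2 ✓, 8 mod 5 = 3 ✓, 8 mod 7 = 1 ✓.

x ≡ 8 (mod 105).


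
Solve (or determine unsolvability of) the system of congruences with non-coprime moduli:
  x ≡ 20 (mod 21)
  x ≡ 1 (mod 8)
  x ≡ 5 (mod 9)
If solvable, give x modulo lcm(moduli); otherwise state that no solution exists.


Moduli 21, 8, 9 are not pairwise coprime, so CRT works modulo lcm(m_i) when all pairwise compatibility conditions hold.
Pairwise compatibility: gcd(m_i, m_j) must divide a_i - a_j for every pair.
Merge one congruence at a time:
  Start: x ≡ 20 (mod 21).
  Combine with x ≡ 1 (mod 8): gcd(21, 8) = 1; 1 - 20 = -19, which IS divisible by 1, so compatible.
    Write x = 20 + 21·t and substitute into x ≡ 1 (mod 8): 21·t ≡ 1 − 20 = -19 (mod 8).
    Reduce coefficients mod 8: 5·t ≡ 5 (mod 8).
    The inverse of 5 mod 8 is 5 (since 5·5 = 25 = 3·8 + 1), so t ≡ 5·5 = 25 ≡ 1 (mod 8).
    Then x = 20 + 21·1 = 41, valid modulo lcm(21, 8) = 168: x ≡ 41 (mod 168).
  Combine with x ≡ 5 (mod 9): gcd(168, 9) = 3; 5 - 41 = -36, which IS divisible by 3, so compatible.
    Write x = 41 + 168·t and substitute into x ≡ 5 (mod 9): 168·t ≡ 5 − 41 = -36 (mod 9).
    Divide the congruence (and modulus) by g = 3: 56·t ≡ -12 (mod 3).
    Reduce coefficients mod 3: 2·t ≡ 0 (mod 3).
    The inverse of 2 mod 3 is 2 (since 2·2 = 4 = 1·3 + 1), so t ≡ 2·0 = 0 ≡ 0 (mod 3).
    Then x = 41 + 168·0 = 41, valid modulo lcm(168, 9) = 504: x ≡ 41 (mod 504).
Verify: 41 mod 21 = 20, 41 mod 8 = 1, 41 mod 9 = 5.

x ≡ 41 (mod 504).


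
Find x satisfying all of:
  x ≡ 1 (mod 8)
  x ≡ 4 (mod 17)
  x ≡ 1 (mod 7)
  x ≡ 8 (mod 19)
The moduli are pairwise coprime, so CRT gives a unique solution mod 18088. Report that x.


Product of moduli M = 8 · 17 · 7 · 19 = 18088.
Merge one congruence at a time:
  Start: x ≡ 1 (mod 8).
  Combine with x ≡ 4 (mod 17); new modulus lcm = 136.
    Write x = 1 + 8·t and substitute into x ≡ 4 (mod 17): 8·t ≡ 4 − 1 = 3 (mod 17).
    The inverse of 8 mod 17 is 15 (since 8·15 = 120 = 7·17 + 1), so t ≡ 15·3 = 45 ≡ 11 (mod 17).
    Then x = 1 + 8·11 = 89, valid modulo lcm(8, 17) = 136: x ≡ 89 (mod 136).
  Combine with x ≡ 1 (mod 7); new modulus lcm = 952.
    Write x = 89 + 136·t and substitute into x ≡ 1 (mod 7): 136·t ≡ 1 − 89 = -88 (mod 7).
    Reduce coefficients mod 7: 3·t ≡ 3 (mod 7).
    The inverse of 3 mod 7 is 5 (since 3·5 = 15 = 2·7 + 1), so t ≡ 5·3 = 15 ≡ 1 (mod 7).
    Then x = 89 + 136·1 = 225, valid modulo lcm(136, 7) = 952: x ≡ 225 (mod 952).
  Combine with x ≡ 8 (mod 19); new modulus lcm = 18088.
    Write x = 225 + 952·t and substitute into x ≡ 8 (mod 19): 952·t ≡ 8 − 225 = -217 (mod 19).
    Reduce coefficients mod 19: 2·t ≡ 11 (mod 19).
    The inverse of 2 mod 19 is 10 (since 2·10 = 20 = 1·19 + 1), so t ≡ 10·11 = 110 ≡ 15 (mod 19).
    Then x = 225 + 952·15 = 14505, valid modulo lcm(952, 19) = 18088: x ≡ 14505 (mod 18088).
Verify against each original: 14505 mod 8 = 1, 14505 mod 17 = 4, 14505 mod 7 = 1, 14505 mod 19 = 8.

x ≡ 14505 (mod 18088).


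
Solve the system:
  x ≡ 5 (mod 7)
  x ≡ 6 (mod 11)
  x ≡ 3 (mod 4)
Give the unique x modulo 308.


Moduli 7, 11, 4 are pairwise coprime; by CRT there is a unique solution modulo M = 7 · 11 · 4 = 308.
Solve pairwise, accumulating the modulus:
  Start with x ≡ 5 (mod 7).
  Combine with x ≡ 6 (mod 11): since gcd(7, 11) = 1, we get a unique residue mod 77.
    Write x = 5 + 7·t and substitute into x ≡ 6 (mod 11): 7·t ≡ 6 − 5 = 1 (mod 11).
    The inverse of 7 mod 11 is 8 (since 7·8 = 56 = 5·11 + 1), so t ≡ 8·1 = 8 ≡ 8 (mod 11).
    Then x = 5 + 7·8 = 61, valid modulo lcm(7, 11) = 77: x ≡ 61 (mod 77).
  Combine with x ≡ 3 (mod 4): since gcd(77, 4) = 1, we get a unique residue mod 308.
    Write x = 61 + 77·t and substitute into x ≡ 3 (mod 4): 77·t ≡ 3 − 61 = -58 (mod 4).
    Reduce coefficients mod 4: 1·t ≡ 2 (mod 4).
    So t ≡ 2 (mod 4).
    Then x = 61 + 77·2 = 215, valid modulo lcm(77, 4) = 308: x ≡ 215 (mod 308).
Verify: 215 mod 7 = 5 ✓, 215 mod 11 = 6 ✓, 215 mod 4 = 3 ✓.

x ≡ 215 (mod 308).


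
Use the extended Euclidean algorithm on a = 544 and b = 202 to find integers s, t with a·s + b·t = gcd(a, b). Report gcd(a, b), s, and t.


Euclidean algorithm on (544, 202) — divide until remainder is 0:
  544 = 2 · 202 + 140
  202 = 1 · 140 + 62
  140 = 2 · 62 + 16
  62 = 3 · 16 + 14
  16 = 1 · 14 + 2
  14 = 7 · 2 + 0
gcd(544, 202) = 2.
Track Bezout coefficients alongside the remainders: start with r₀ = 544 = a·1 + b·0 (s = 1, t = 0) and r₁ = 202 = a·0 + b·1 (s = 0, t = 1); each new remainder r_{k+1} = r_{k-1} − q_k·r_k inherits s_{k+1} = s_{k-1} − q_k·s_k, t_{k+1} = t_{k-1} − q_k·t_k, so r_k = a·s_k + b·t_k at every step:
  q = 2: r = 140, s = 1 − 2·0 = 1, t = 0 − 2·1 = -2  (check: 544·1 + 202·(-2) = 140)
  q = 1: r = 62, s = 0 − 1·1 = -1, t = 1 − 1·(-2) = 3  (check: 544·(-1) + 202·3 = 62)
  q = 2: r = 16, s = 1 − 2·(-1) = 3, t = -2 − 2·3 = -8  (check: 544·3 + 202·(-8) = 16)
  q = 3: r = 14, s = -1 − 3·3 = -10, t = 3 − 3·(-8) = 27  (check: 544·(-10) + 202·27 = 14)
  q = 1: r = 2, s = 3 − 1·(-10) = 13, t = -8 − 1·27 = -35  (check: 544·13 + 202·(-35) = 2)
The row with r = 2 (the gcd) gives the Bezout coefficients s = 13, t = -35.
Result: 544 · (13) + 202 · (-35) = 2.

gcd(544, 202) = 2; s = 13, t = -35 (check: 544·13 + 202·(-35) = 2).


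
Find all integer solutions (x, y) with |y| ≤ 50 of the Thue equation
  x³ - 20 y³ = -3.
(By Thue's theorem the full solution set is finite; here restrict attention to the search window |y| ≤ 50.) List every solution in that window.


The equation is x³ - 20y³ = -3. For fixed y, x³ = 20·y³ − 3, so a solution requires the RHS to be a perfect cube.
Strategy: iterate y from -50 to 50, compute RHS = 20·y³ − 3, and check whether it is a (positive or negative) perfect cube.
Check small values of y:
  y = 0: RHS = -3 is not a perfect cube.
  y = 1: RHS = 17 is not a perfect cube.
  y = -1: RHS = -23 is not a perfect cube.
  y = 2: RHS = 157 is not a perfect cube.
  y = -2: RHS = -163 is not a perfect cube.
  y = 3: RHS = 537 is not a perfect cube.
  y = -3: RHS = -543 is not a perfect cube.
Continuing the search up to |y| = 50 finds no solutions either.
No (x, y) in the scanned range satisfies the equation.

No integer solutions with |y| ≤ 50.


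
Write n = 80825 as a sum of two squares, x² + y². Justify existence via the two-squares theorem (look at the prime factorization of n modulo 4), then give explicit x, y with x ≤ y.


Step 1: Factor n = 80825 = 5^2 · 53 · 61.
Step 2: Check the mod-4 condition on each prime factor: 5 ≡ 1 (mod 4), exponent 2; 53 ≡ 1 (mod 4), exponent 1; 61 ≡ 1 (mod 4), exponent 1.
All primes ≡ 3 (mod 4) appear to even exponent (or don't appear), so by the two-squares theorem n IS expressible as a sum of two squares.
Step 3: Build a representation. Group n = k² · m with k = 5 and m = 53 · 61 = 3233 (a product of primes ≡ 1 (mod 4)); a representation of m scales to one of n via (k·x)² + (k·y)² = k²(x² + y²). Each prime p ≡ 1 (mod 4) is itself a sum of two squares; find a² by testing p − a² for a perfect square:
  53: 53 − 1² = 52, 53 − 2² = 49 = 7² ⇒ 53 = 2² + 7².
  61: 61 − 1² = 60, 61 − 2² = 57, 61 − 3² = 52, 61 − 4² = 45, 61 − 5² = 36 = 6² ⇒ 61 = 5² + 6².
  Combine using the Brahmagupta–Fibonacci identity (a² + b²)(c² + d²) = (ac − bd)² + (ad + bc)² = (ac + bd)² + (ad − bc)²:
  53 · 61 = 3233: from (2² + 7²)(5² + 6²), take (2·5 − 7·6, 2·6 + 7·5) = (10 − 42, 12 + 35) = (-32, 47); dropping signs (only squares matter) gives (32, 47); check 32² + 47² = 1024 + 2209 = 3233 ✓.
  Scale by k = 5: (5·32, 5·47) = (160, 235).
Step 4: Order so x ≤ y and verify: 160² + 235² = 25600 + 55225 = 80825 = n. ✓

n = 80825 = 160² + 235² (one valid representation with x ≤ y).


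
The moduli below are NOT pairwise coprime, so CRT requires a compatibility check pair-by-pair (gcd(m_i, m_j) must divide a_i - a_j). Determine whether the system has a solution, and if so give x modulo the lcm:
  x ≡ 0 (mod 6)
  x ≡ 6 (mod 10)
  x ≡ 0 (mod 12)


Moduli 6, 10, 12 are not pairwise coprime, so CRT works modulo lcm(m_i) when all pairwise compatibility conditions hold.
Pairwise compatibility: gcd(m_i, m_j) must divide a_i - a_j for every pair.
Merge one congruence at a time:
  Start: x ≡ 0 (mod 6).
  Combine with x ≡ 6 (mod 10): gcd(6, 10) = 2; 6 - 0 = 6, which IS divisible by 2, so compatible.
    Write x = 0 + 6·t and substitute into x ≡ 6 (mod 10): 6·t ≡ 6 − 0 = 6 (mod 10).
    Divide the congruence (and modulus) by g = 2: 3·t ≡ 3 (mod 5).
    The inverse of 3 mod 5 is 2 (since 3·2 = 6 = 1·5 + 1), so t ≡ 2·3 = 6 ≡ 1 (mod 5).
    Then x = 0 + 6·1 = 6, valid modulo lcm(6, 10) = 30: x ≡ 6 (mod 30).
  Combine with x ≡ 0 (mod 12): gcd(30, 12) = 6; 0 - 6 = -6, which IS divisible by 6, so compatible.
    Write x = 6 + 30·t and substitute into x ≡ 0 (mod 12): 30·t ≡ 0 − 6 = -6 (mod 12).
    Divide the congruence (and modulus) by g = 6: 5·t ≡ -1 (mod 2).
    Reduce coefficients mod 2: 1·t ≡ 1 (mod 2).
    So t ≡ 1 (mod 2).
    Then x = 6 + 30·1 = 36, valid modulo lcm(30, 12) = 60: x ≡ 36 (mod 60).
Verify: 36 mod 6 = 0, 36 mod 10 = 6, 36 mod 12 = 0.

x ≡ 36 (mod 60).


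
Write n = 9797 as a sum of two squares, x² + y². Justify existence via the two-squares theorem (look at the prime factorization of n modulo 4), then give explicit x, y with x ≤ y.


Step 1: Factor n = 9797 = 97 · 101.
Step 2: Check the mod-4 condition on each prime factor: 97 ≡ 1 (mod 4), exponent 1; 101 ≡ 1 (mod 4), exponent 1.
All primes ≡ 3 (mod 4) appear to even exponent (or don't appear), so by the two-squares theorem n IS expressible as a sum of two squares.
Step 3: Build a representation. Here n = 97 · 101 is a product of primes ≡ 1 (mod 4). Each prime p ≡ 1 (mod 4) is itself a sum of two squares; find a² by testing p − a² for a perfect square:
  97: 97 − 1² = 96, 97 − 2² = 93, 97 − 3² = 88, 97 − 4² = 81 = 9² ⇒ 97 = 4² + 9².
  101: 101 − 1² = 100 = 10² ⇒ 101 = 1² + 10².
  Combine using the Brahmagupta–Fibonacci identity (a² + b²)(c² + d²) = (ac − bd)² + (ad + bc)² = (ac + bd)² + (ad − bc)²:
  97 · 101 = 9797: from (4² + 9²)(1² + 10²), take (4·1 − 9·10, 4·10 + 9·1) = (4 − 90, 40 + 9) = (-86, 49); dropping signs (only squares matter) gives (86, 49); check 86² + 49² = 7396 + 2401 = 9797 ✓.
Step 4: Order so x ≤ y and verify: 49² + 86² = 2401 + 7396 = 9797 = n. ✓

n = 9797 = 49² + 86² (one valid representation with x ≤ y).


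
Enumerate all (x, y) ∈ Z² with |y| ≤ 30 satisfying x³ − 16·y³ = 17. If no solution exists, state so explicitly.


The equation is x³ - 16y³ = 17. For fixed y, x³ = 16·y³ + 17, so a solution requires the RHS to be a perfect cube.
Strategy: iterate y from -30 to 30, compute RHS = 16·y³ + 17, and check whether it is a (positive or negative) perfect cube.
Check small values of y:
  y = 0: RHS = 17 is not a perfect cube.
  y = 1: RHS = 33 is not a perfect cube.
  y = -1: RHS = 1 = (1)³ ⇒ x = 1 works.
  y = 2: RHS = 145 is not a perfect cube.
  y = -2: RHS = -111 is not a perfect cube.
  y = 3: RHS = 449 is not a perfect cube.
  y = -3: RHS = -415 is not a perfect cube.
Continuing the search up to |y| = 30 finds no further solutions beyond those listed.
Collected solutions: (1, -1).

Solutions (with |y| ≤ 30): (1, -1).


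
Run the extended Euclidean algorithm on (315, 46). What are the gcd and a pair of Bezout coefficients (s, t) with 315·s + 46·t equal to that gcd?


Euclidean algorithm on (315, 46) — divide until remainder is 0:
  315 = 6 · 46 + 39
  46 = 1 · 39 + 7
  39 = 5 · 7 + 4
  7 = 1 · 4 + 3
  4 = 1 · 3 + 1
  3 = 3 · 1 + 0
gcd(315, 46) = 1.
Track Bezout coefficients alongside the remainders: start with r₀ = 315 = a·1 + b·0 (s = 1, t = 0) and r₁ = 46 = a·0 + b·1 (s = 0, t = 1); each new remainder r_{k+1} = r_{k-1} − q_k·r_k inherits s_{k+1} = s_{k-1} − q_k·s_k, t_{k+1} = t_{k-1} − q_k·t_k, so r_k = a·s_k + b·t_k at every step:
  q = 6: r = 39, s = 1 − 6·0 = 1, t = 0 − 6·1 = -6  (check: 315·1 + 46·(-6) = 39)
  q = 1: r = 7, s = 0 − 1·1 = -1, t = 1 − 1·(-6) = 7  (check: 315·(-1) + 46·7 = 7)
  q = 5: r = 4, s = 1 − 5·(-1) = 6, t = -6 − 5·7 = -41  (check: 315·6 + 46·(-41) = 4)
  q = 1: r = 3, s = -1 − 1·6 = -7, t = 7 − 1·(-41) = 48  (check: 315·(-7) + 46·48 = 3)
  q = 1: r = 1, s = 6 − 1·(-7) = 13, t = -41 − 1·48 = -89  (check: 315·13 + 46·(-89) = 1)
The row with r = 1 (the gcd) gives the Bezout coefficients s = 13, t = -89.
Result: 315 · (13) + 46 · (-89) = 1.

gcd(315, 46) = 1; s = 13, t = -89 (check: 315·13 + 46·(-89) = 1).


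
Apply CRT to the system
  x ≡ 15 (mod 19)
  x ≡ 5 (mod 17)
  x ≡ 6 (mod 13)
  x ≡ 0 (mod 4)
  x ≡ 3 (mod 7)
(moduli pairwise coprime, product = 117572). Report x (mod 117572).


Product of moduli M = 19 · 17 · 13 · 4 · 7 = 117572.
Merge one congruence at a time:
  Start: x ≡ 15 (mod 19).
  Combine with x ≡ 5 (mod 17); new modulus lcm = 323.
    Write x = 15 + 19·t and substitute into x ≡ 5 (mod 17): 19·t ≡ 5 − 15 = -10 (mod 17).
    Reduce coefficients mod 17: 2·t ≡ 7 (mod 17).
    The inverse of 2 mod 17 is 9 (since 2·9 = 18 = 1·17 + 1), so t ≡ 9·7 = 63 ≡ 12 (mod 17).
    Then x = 15 + 19·12 = 243, valid modulo lcm(19, 17) = 323: x ≡ 243 (mod 323).
  Combine with x ≡ 6 (mod 13); new modulus lcm = 4199.
    Write x = 243 + 323·t and substitute into x ≡ 6 (mod 13): 323·t ≡ 6 − 243 = -237 (mod 13).
    Reduce coefficients mod 13: 11·t ≡ 10 (mod 13).
    The inverse of 11 mod 13 is 6 (since 11·6 = 66 = 5·13 + 1), so t ≡ 6·10 = 60 ≡ 8 (mod 13).
    Then x = 243 + 323·8 = 2827, valid modulo lcm(323, 13) = 4199: x ≡ 2827 (mod 4199).
  Combine with x ≡ 0 (mod 4); new modulus lcm = 16796.
    Write x = 2827 + 4199·t and substitute into x ≡ 0 (mod 4): 4199·t ≡ 0 − 2827 = -2827 (mod 4).
    Reduce coefficients mod 4: 3·t ≡ 1 (mod 4).
    The inverse of 3 mod 4 is 3 (since 3·3 = 9 = 2·4 + 1), so t ≡ 3·1 = 3 ≡ 3 (mod 4).
    Then x = 2827 + 4199·3 = 15424, valid modulo lcm(4199, 4) = 16796: x ≡ 15424 (mod 16796).
  Combine with x ≡ 3 (mod 7); new modulus lcm = 117572.
    Write x = 15424 + 16796·t and substitute into x ≡ 3 (mod 7): 16796·t ≡ 3 − 15424 = -15421 (mod 7).
    Reduce coefficients mod 7: 3·t ≡ 0 (mod 7).
    The inverse of 3 mod 7 is 5 (since 3·5 = 15 = 2·7 + 1), so t ≡ 5·0 = 0 ≡ 0 (mod 7).
    Then x = 15424 + 16796·0 = 15424, valid modulo lcm(16796, 7) = 117572: x ≡ 15424 (mod 117572).
Verify against each original: 15424 mod 19 = 15, 15424 mod 17 = 5, 15424 mod 13 = 6, 15424 mod 4 = 0, 15424 mod 7 = 3.

x ≡ 15424 (mod 117572).


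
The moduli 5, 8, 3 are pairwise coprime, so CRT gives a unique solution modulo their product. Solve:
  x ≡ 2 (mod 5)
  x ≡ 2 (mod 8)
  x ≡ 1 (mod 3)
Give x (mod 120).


Moduli 5, 8, 3 are pairwise coprime; by CRT there is a unique solution modulo M = 5 · 8 · 3 = 120.
Solve pairwise, accumulating the modulus:
  Start with x ≡ 2 (mod 5).
  Combine with x ≡ 2 (mod 8): since gcd(5, 8) = 1, we get a unique residue mod 40.
    Write x = 2 + 5·t and substitute into x ≡ 2 (mod 8): 5·t ≡ 2 − 2 = 0 (mod 8).
    The inverse of 5 mod 8 is 5 (since 5·5 = 25 = 3·8 + 1), so t ≡ 5·0 = 0 ≡ 0 (mod 8).
    Then x = 2 + 5·0 = 2, valid modulo lcm(5, 8) = 40: x ≡ 2 (mod 40).
  Combine with x ≡ 1 (mod 3): since gcd(40, 3) = 1, we get a unique residue mod 120.
    Write x = 2 + 40·t and substitute into x ≡ 1 (mod 3): 40·t ≡ 1 − 2 = -1 (mod 3).
    Reduce coefficients mod 3: 1·t ≡ 2 (mod 3).
    So t ≡ 2 (mod 3).
    Then x = 2 + 40·2 = 82, valid modulo lcm(40, 3) = 120: x ≡ 82 (mod 120).
Verify: 82 mod 5 = 2 ✓, 82 mod 8 = 2 ✓, 82 mod 3 = 1 ✓.

x ≡ 82 (mod 120).


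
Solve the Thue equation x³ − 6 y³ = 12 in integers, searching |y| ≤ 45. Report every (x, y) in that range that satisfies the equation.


The equation is x³ - 6y³ = 12. For fixed y, x³ = 6·y³ + 12, so a solution requires the RHS to be a perfect cube.
Strategy: iterate y from -45 to 45, compute RHS = 6·y³ + 12, and check whether it is a (positive or negative) perfect cube.
Check small values of y:
  y = 0: RHS = 12 is not a perfect cube.
  y = 1: RHS = 18 is not a perfect cube.
  y = -1: RHS = 6 is not a perfect cube.
  y = 2: RHS = 60 is not a perfect cube.
  y = -2: RHS = -36 is not a perfect cube.
  y = 3: RHS = 174 is not a perfect cube.
  y = -3: RHS = -150 is not a perfect cube.
Continuing the search up to |y| = 45 finds no solutions either.
No (x, y) in the scanned range satisfies the equation.

No integer solutions with |y| ≤ 45.


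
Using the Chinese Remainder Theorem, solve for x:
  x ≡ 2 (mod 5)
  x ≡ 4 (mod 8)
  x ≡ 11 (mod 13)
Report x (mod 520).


Moduli 5, 8, 13 are pairwise coprime; by CRT there is a unique solution modulo M = 5 · 8 · 13 = 520.
Solve pairwise, accumulating the modulus:
  Start with x ≡ 2 (mod 5).
  Combine with x ≡ 4 (mod 8): since gcd(5, 8) = 1, we get a unique residue mod 40.
    Write x = 2 + 5·t and substitute into x ≡ 4 (mod 8): 5·t ≡ 4 − 2 = 2 (mod 8).
    The inverse of 5 mod 8 is 5 (since 5·5 = 25 = 3·8 + 1), so t ≡ 5·2 = 10 ≡ 2 (mod 8).
    Then x = 2 + 5·2 = 12, valid modulo lcm(5, 8) = 40: x ≡ 12 (mod 40).
  Combine with x ≡ 11 (mod 13): since gcd(40, 13) = 1, we get a unique residue mod 520.
    Write x = 12 + 40·t and substitute into x ≡ 11 (mod 13): 40·t ≡ 11 − 12 = -1 (mod 13).
    Reduce coefficients mod 13: 1·t ≡ 12 (mod 13).
    So t ≡ 12 (mod 13).
    Then x = 12 + 40·12 = 492, valid modulo lcm(40, 13) = 520: x ≡ 492 (mod 520).
Verify: 492 mod 5 = 2 ✓, 492 mod 8 = 4 ✓, 492 mod 13 = 11 ✓.

x ≡ 492 (mod 520).


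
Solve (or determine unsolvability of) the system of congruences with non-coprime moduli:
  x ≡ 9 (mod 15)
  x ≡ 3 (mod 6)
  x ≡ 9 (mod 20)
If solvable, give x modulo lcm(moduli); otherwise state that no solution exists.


Moduli 15, 6, 20 are not pairwise coprime, so CRT works modulo lcm(m_i) when all pairwise compatibility conditions hold.
Pairwise compatibility: gcd(m_i, m_j) must divide a_i - a_j for every pair.
Merge one congruence at a time:
  Start: x ≡ 9 (mod 15).
  Combine with x ≡ 3 (mod 6): gcd(15, 6) = 3; 3 - 9 = -6, which IS divisible by 3, so compatible.
    Write x = 9 + 15·t and substitute into x ≡ 3 (mod 6): 15·t ≡ 3 − 9 = -6 (mod 6).
    Divide the congruence (and modulus) by g = 3: 5·t ≡ -2 (mod 2).
    Reduce coefficients mod 2: 1·t ≡ 0 (mod 2).
    So t ≡ 0 (mod 2).
    Then x = 9 + 15·0 = 9, valid modulo lcm(15, 6) = 30: x ≡ 9 (mod 30).
  Combine with x ≡ 9 (mod 20): gcd(30, 20) = 10; 9 - 9 = 0, which IS divisible by 10, so compatible.
    Write x = 9 + 30·t and substitute into x ≡ 9 (mod 20): 30·t ≡ 9 − 9 = 0 (mod 20).
    Divide the congruence (and modulus) by g = 10: 3·t ≡ 0 (mod 2).
    Reduce coefficients mod 2: 1·t ≡ 0 (mod 2).
    So t ≡ 0 (mod 2).
    Then x = 9 + 30·0 = 9, valid modulo lcm(30, 20) = 60: x ≡ 9 (mod 60).
Verify: 9 mod 15 = 9, 9 mod 6 = 3, 9 mod 20 = 9.

x ≡ 9 (mod 60).


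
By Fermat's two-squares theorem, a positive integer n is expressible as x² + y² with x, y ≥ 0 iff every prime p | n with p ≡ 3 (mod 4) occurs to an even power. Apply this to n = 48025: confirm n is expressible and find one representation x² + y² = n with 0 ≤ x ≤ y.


Step 1: Factor n = 48025 = 5^2 · 17 · 113.
Step 2: Check the mod-4 condition on each prime factor: 5 ≡ 1 (mod 4), exponent 2; 17 ≡ 1 (mod 4), exponent 1; 113 ≡ 1 (mod 4), exponent 1.
All primes ≡ 3 (mod 4) appear to even exponent (or don't appear), so by the two-squares theorem n IS expressible as a sum of two squares.
Step 3: Build a representation. Group n = k² · m with k = 5 and m = 17 · 113 = 1921 (a product of primes ≡ 1 (mod 4)); a representation of m scales to one of n via (k·x)² + (k·y)² = k²(x² + y²). Each prime p ≡ 1 (mod 4) is itself a sum of two squares; find a² by testing p − a² for a perfect square:
  17: 17 − 1² = 16 = 4² ⇒ 17 = 1² + 4².
  113: 113 − 1² = 112, 113 − 2² = 109, 113 − 3² = 104, 113 − 4² = 97, 113 − 5² = 88, 113 − 6² = 77, 113 − 7² = 64 = 8² ⇒ 113 = 7² + 8².
  Combine using the Brahmagupta–Fibonacci identity (a² + b²)(c² + d²) = (ac − bd)² + (ad + bc)² = (ac + bd)² + (ad − bc)²:
  17 · 113 = 1921: from (1² + 4²)(7² + 8²), take (1·7 − 4·8, 1·8 + 4·7) = (7 − 32, 8 + 28) = (-25, 36); dropping signs (only squares matter) gives (25, 36); check 25² + 36² = 625 + 1296 = 1921 ✓.
  Scale by k = 5: (5·25, 5·36) = (125, 180).
Step 4: Order so x ≤ y and verify: 125² + 180² = 15625 + 32400 = 48025 = n. ✓

n = 48025 = 125² + 180² (one valid representation with x ≤ y).


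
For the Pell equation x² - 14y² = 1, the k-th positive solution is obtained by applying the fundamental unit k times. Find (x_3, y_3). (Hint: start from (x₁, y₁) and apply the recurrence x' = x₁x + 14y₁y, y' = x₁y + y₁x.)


Step 1: Find the fundamental solution (x₁, y₁) of x² - 14y² = 1.
  Expand √14 as a continued fraction. a₀ = ⌊√14⌋ = 3; iterate m_{k+1} = d_k·a_k − m_k, d_{k+1} = (14 − m_{k+1}²)/d_k, a_{k+1} = ⌊(a₀ + m_{k+1})/d_{k+1}⌋ (starting m₀ = 0, d₀ = 1), with convergents p_k = a_k·p_{k-1} + p_{k-2}, q_k = a_k·q_{k-1} + q_{k-2} (p₋₁ = 1, q₋₁ = 0):
  k = 0: a₀ = 3; p₀/q₀ = 3/1; p₀² − 14·q₀² = 9 − 14 = -5.
  k = 1: m = 3, d = 5, a = ⌊(3 + 3)/5⌋ = 1; p/q = (1·3 + 1)/(1·1 + 0) = 4/1; p² − 14·q² = 16 − 14 = 2.
  k = 2: m = 2, d = 2, a = ⌊(3 + 2)/2⌋ = 2; p/q = (2·4 + 3)/(2·1 + 1) = 11/3; p² − 14·q² = 121 − 126 = -5.
  k = 3: m = 2, d = 5, a = ⌊(3 + 2)/5⌋ = 1; p/q = (1·11 + 4)/(1·3 + 1) = 15/4; p² − 14·q² = 225 − 224 = 1.
  The first convergent with p² − 14·q² = 1 gives the fundamental solution (x₁, y₁) = (15, 4).
Step 2: Apply the recurrence (x_{n+1}, y_{n+1}) = (x₁x_n + 14y₁y_n, x₁y_n + y₁x_n) repeatedly.
  From (x_1, y_1) = (15, 4): x_2 = 15·15 + 14·4·4 = 449; y_2 = 15·4 + 4·15 = 120.
  From (x_2, y_2) = (449, 120): x_3 = 15·449 + 14·4·120 = 13455; y_3 = 15·120 + 4·449 = 3596.
Step 3: Verify x_3² - 14·y_3² = 181037025 - 181037024 = 1 (should be 1). ✓

(x_1, y_1) = (15, 4); (x_3, y_3) = (13455, 3596).


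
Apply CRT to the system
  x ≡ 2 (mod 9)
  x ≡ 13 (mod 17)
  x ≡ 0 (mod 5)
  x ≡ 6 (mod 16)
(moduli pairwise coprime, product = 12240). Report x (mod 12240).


Product of moduli M = 9 · 17 · 5 · 16 = 12240.
Merge one congruence at a time:
  Start: x ≡ 2 (mod 9).
  Combine with x ≡ 13 (mod 17); new modulus lcm = 153.
    Write x = 2 + 9·t and substitute into x ≡ 13 (mod 17): 9·t ≡ 13 − 2 = 11 (mod 17).
    The inverse of 9 mod 17 is 2 (since 9·2 = 18 = 1·17 + 1), so t ≡ 2·11 = 22 ≡ 5 (mod 17).
    Then x = 2 + 9·5 = 47, valid modulo lcm(9, 17) = 153: x ≡ 47 (mod 153).
  Combine with x ≡ 0 (mod 5); new modulus lcm = 765.
    Write x = 47 + 153·t and substitute into x ≡ 0 (mod 5): 153·t ≡ 0 − 47 = -47 (mod 5).
    Reduce coefficients mod 5: 3·t ≡ 3 (mod 5).
    The inverse of 3 mod 5 is 2 (since 3·2 = 6 = 1·5 + 1), so t ≡ 2·3 = 6 ≡ 1 (mod 5).
    Then x = 47 + 153·1 = 200, valid modulo lcm(153, 5) = 765: x ≡ 200 (mod 765).
  Combine with x ≡ 6 (mod 16); new modulus lcm = 12240.
    Write x = 200 + 765·t and substitute into x ≡ 6 (mod 16): 765·t ≡ 6 − 200 = -194 (mod 16).
    Reduce coefficients mod 16: 13·t ≡ 14 (mod 16).
    The inverse of 13 mod 16 is 5 (since 13·5 = 65 = 4·16 + 1), so t ≡ 5·14 = 70 ≡ 6 (mod 16).
    Then x = 200 + 765·6 = 4790, valid modulo lcm(765, 16) = 12240: x ≡ 4790 (mod 12240).
Verify against each original: 4790 mod 9 = 2, 4790 mod 17 = 13, 4790 mod 5 = 0, 4790 mod 16 = 6.

x ≡ 4790 (mod 12240).


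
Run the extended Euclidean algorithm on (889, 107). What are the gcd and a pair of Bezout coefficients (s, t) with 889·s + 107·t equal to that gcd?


Euclidean algorithm on (889, 107) — divide until remainder is 0:
  889 = 8 · 107 + 33
  107 = 3 · 33 + 8
  33 = 4 · 8 + 1
  8 = 8 · 1 + 0
gcd(889, 107) = 1.
Track Bezout coefficients alongside the remainders: start with r₀ = 889 = a·1 + b·0 (s = 1, t = 0) and r₁ = 107 = a·0 + b·1 (s = 0, t = 1); each new remainder r_{k+1} = r_{k-1} − q_k·r_k inherits s_{k+1} = s_{k-1} − q_k·s_k, t_{k+1} = t_{k-1} − q_k·t_k, so r_k = a·s_k + b·t_k at every step:
  q = 8: r = 33, s = 1 − 8·0 = 1, t = 0 − 8·1 = -8  (check: 889·1 + 107·(-8) = 33)
  q = 3: r = 8, s = 0 − 3·1 = -3, t = 1 − 3·(-8) = 25  (check: 889·(-3) + 107·25 = 8)
  q = 4: r = 1, s = 1 − 4·(-3) = 13, t = -8 − 4·25 = -108  (check: 889·13 + 107·(-108) = 1)
The row with r = 1 (the gcd) gives the Bezout coefficients s = 13, t = -108.
Result: 889 · (13) + 107 · (-108) = 1.

gcd(889, 107) = 1; s = 13, t = -108 (check: 889·13 + 107·(-108) = 1).


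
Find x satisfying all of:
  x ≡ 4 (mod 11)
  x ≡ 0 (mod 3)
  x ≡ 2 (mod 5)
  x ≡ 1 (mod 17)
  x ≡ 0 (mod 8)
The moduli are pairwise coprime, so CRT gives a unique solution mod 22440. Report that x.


Product of moduli M = 11 · 3 · 5 · 17 · 8 = 22440.
Merge one congruence at a time:
  Start: x ≡ 4 (mod 11).
  Combine with x ≡ 0 (mod 3); new modulus lcm = 33.
    Write x = 4 + 11·t and substitute into x ≡ 0 (mod 3): 11·t ≡ 0 − 4 = -4 (mod 3).
    Reduce coefficients mod 3: 2·t ≡ 2 (mod 3).
    The inverse of 2 mod 3 is 2 (since 2·2 = 4 = 1·3 + 1), so t ≡ 2·2 = 4 ≡ 1 (mod 3).
    Then x = 4 + 11·1 = 15, valid modulo lcm(11, 3) = 33: x ≡ 15 (mod 33).
  Combine with x ≡ 2 (mod 5); new modulus lcm = 165.
    Write x = 15 + 33·t and substitute into x ≡ 2 (mod 5): 33·t ≡ 2 − 15 = -13 (mod 5).
    Reduce coefficients mod 5: 3·t ≡ 2 (mod 5).
    The inverse of 3 mod 5 is 2 (since 3·2 = 6 = 1·5 + 1), so t ≡ 2·2 = 4 ≡ 4 (mod 5).
    Then x = 15 + 33·4 = 147, valid modulo lcm(33, 5) = 165: x ≡ 147 (mod 165).
  Combine with x ≡ 1 (mod 17); new modulus lcm = 2805.
    Write x = 147 + 165·t and substitute into x ≡ 1 (mod 17): 165·t ≡ 1 − 147 = -146 (mod 17).
    Reduce coefficients mod 17: 12·t ≡ 7 (mod 17).
    The inverse of 12 mod 17 is 10 (since 12·10 = 120 = 7·17 + 1), so t ≡ 10·7 = 70 ≡ 2 (mod 17).
    Then x = 147 + 165·2 = 477, valid modulo lcm(165, 17) = 2805: x ≡ 477 (mod 2805).
  Combine with x ≡ 0 (mod 8); new modulus lcm = 22440.
    Write x = 477 + 2805·t and substitute into x ≡ 0 (mod 8): 2805·t ≡ 0 − 477 = -477 (mod 8).
    Reduce coefficients mod 8: 5·t ≡ 3 (mod 8).
    The inverse of 5 mod 8 is 5 (since 5·5 = 25 = 3·8 + 1), so t ≡ 5·3 = 15 ≡ 7 (mod 8).
    Then x = 477 + 2805·7 = 20112, valid modulo lcm(2805, 8) = 22440: x ≡ 20112 (mod 22440).
Verify against each original: 20112 mod 11 = 4, 20112 mod 3 = 0, 20112 mod 5 = 2, 20112 mod 17 = 1, 20112 mod 8 = 0.

x ≡ 20112 (mod 22440).


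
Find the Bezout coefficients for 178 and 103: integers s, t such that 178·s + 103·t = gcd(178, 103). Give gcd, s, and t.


Euclidean algorithm on (178, 103) — divide until remainder is 0:
  178 = 1 · 103 + 75
  103 = 1 · 75 + 28
  75 = 2 · 28 + 19
  28 = 1 · 19 + 9
  19 = 2 · 9 + 1
  9 = 9 · 1 + 0
gcd(178, 103) = 1.
Track Bezout coefficients alongside the remainders: start with r₀ = 178 = a·1 + b·0 (s = 1, t = 0) and r₁ = 103 = a·0 + b·1 (s = 0, t = 1); each new remainder r_{k+1} = r_{k-1} − q_k·r_k inherits s_{k+1} = s_{k-1} − q_k·s_k, t_{k+1} = t_{k-1} − q_k·t_k, so r_k = a·s_k + b·t_k at every step:
  q = 1: r = 75, s = 1 − 1·0 = 1, t = 0 − 1·1 = -1  (check: 178·1 + 103·(-1) = 75)
  q = 1: r = 28, s = 0 − 1·1 = -1, t = 1 − 1·(-1) = 2  (check: 178·(-1) + 103·2 = 28)
  q = 2: r = 19, s = 1 − 2·(-1) = 3, t = -1 − 2·2 = -5  (check: 178·3 + 103·(-5) = 19)
  q = 1: r = 9, s = -1 − 1·3 = -4, t = 2 − 1·(-5) = 7  (check: 178·(-4) + 103·7 = 9)
  q = 2: r = 1, s = 3 − 2·(-4) = 11, t = -5 − 2·7 = -19  (check: 178·11 + 103·(-19) = 1)
The row with r = 1 (the gcd) gives the Bezout coefficients s = 11, t = -19.
Result: 178 · (11) + 103 · (-19) = 1.

gcd(178, 103) = 1; s = 11, t = -19 (check: 178·11 + 103·(-19) = 1).
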